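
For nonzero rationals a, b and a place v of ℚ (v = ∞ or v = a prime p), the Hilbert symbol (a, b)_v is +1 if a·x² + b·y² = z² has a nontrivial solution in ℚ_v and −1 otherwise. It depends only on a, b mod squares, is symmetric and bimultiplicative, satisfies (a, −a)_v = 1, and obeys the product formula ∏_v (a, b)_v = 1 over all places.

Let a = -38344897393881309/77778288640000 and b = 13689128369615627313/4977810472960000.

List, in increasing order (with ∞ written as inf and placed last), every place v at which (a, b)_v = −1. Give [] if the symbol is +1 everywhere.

[]

Mod squares: a ≡ -69, b ≡ 2737. Check v ∈ {∞, 2, 3, 5, 7, 11, 13, 17, 23, 29, 53}.
v=2: v_2(a)=-18, v_2(b)=-24; units ≡ 3, 1 (mod 8); ε·ε+αω+βω = 1·0+-18·0+-24·1 ≡ 0  ⇒  (a,b)_2 = +1.
v=13: a=13^-2·(≡10), b=13^-2·(≡8) mod 13; (10|13)=+1, (8|13)=-1; (−1)^{-2·-2·6}·(+1)^-2·(-1)^-2 = +1.
v=23: a=23^3·(≡21), b=23^3·(≡9) mod 23; (21|23)=-1, (9|23)=+1; (−1)^{3·3·11}·(-1)^3·(+1)^3 = +1.
v=3: a=3^7·(≡1), b=3^8·(≡1) mod 3; (1|3)=+1, (1|3)=+1; (−1)^{7·8·1}·(+1)^8·(+1)^7 = +1.
v=7: a=7^2·(≡4), b=7^3·(≡6) mod 7; (4|7)=+1, (6|7)=-1; (−1)^{2·3·3}·(+1)^3·(-1)^2 = +1.
v=53: a=53^-2·(≡16), b=53^-2·(≡30) mod 53; (16|53)=+1, (30|53)=-1; (−1)^{-2·-2·26}·(+1)^-2·(-1)^-2 = +1.
v=17: a=17^2·(≡15), b=17^3·(≡15) mod 17; (15|17)=+1, (15|17)=+1; (−1)^{2·3·8}·(+1)^3·(+1)^2 = +1.
v=11: a=11^2·(≡6), b=11^2·(≡4) mod 11; (6|11)=-1, (4|11)=+1; (−1)^{2·2·5}·(-1)^2·(+1)^2 = +1.
v=29: a=29^2·(≡18), b=29^2·(≡2) mod 29; (18|29)=-1, (2|29)=-1; (−1)^{2·2·14}·(-1)^2·(-1)^2 = +1.
v=∞: -69 < 0 and 2737 > 0  ⇒  (a,b)_∞ = +1.
v=5: a=5^-4·(≡4), b=5^-4·(≡3) mod 5; (4|5)=+1, (3|5)=-1; (−1)^{-4·-4·2}·(+1)^-4·(-1)^-4 = +1.
Ram(a, b) = ∅: the form -69·x² + 2737·y² − z² is isotropic over every ℚ_v, so by Hasse–Minkowski it is isotropic over ℚ.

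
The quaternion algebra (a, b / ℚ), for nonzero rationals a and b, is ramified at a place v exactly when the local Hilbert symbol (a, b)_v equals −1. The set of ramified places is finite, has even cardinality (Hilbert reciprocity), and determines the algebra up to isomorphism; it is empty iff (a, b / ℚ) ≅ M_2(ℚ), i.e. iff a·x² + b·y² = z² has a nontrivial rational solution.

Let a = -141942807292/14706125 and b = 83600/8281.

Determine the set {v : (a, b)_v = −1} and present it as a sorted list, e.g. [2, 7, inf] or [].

(a, b) ≡ (-24035, 209) mod (ℚ^×)²; places V = {2, 5, 7, 11, 13, 19, 23, ∞}.
(a,b)_11: α=3, u≡5; β=1, v≡6 (mod 11); (5|11)=+1, (6|11)=-1; sign (−1)^1·+1^1·-1^3 = +1.
(a,b)_∞: sgn(-24035)=−, sgn(209)=+, so +1.
(a,b)_23: α=1, u≡12; β=0, v≡18 (mod 23); (12|23)=+1, (18|23)=+1; sign (−1)^0·+1^0·+1^1 = +1.
(a,b)_13: α=2, u≡5; β=-2, v≡1 (mod 13); (5|13)=-1, (1|13)=+1; sign (−1)^0·-1^-2·+1^2 = +1.
(a,b)_5: α=-3, u≡2; β=2, v≡4 (mod 5); (2|5)=-1, (4|5)=+1; sign (−1)^0·-1^2·+1^-3 = +1.
(a,b)_7: α=-6, u≡6; β=-2, v≡6 (mod 7); (6|7)=-1, (6|7)=-1; sign (−1)^0·-1^-2·-1^-6 = +1.
(a,b)_19: α=3, u≡15; β=1, v≡9 (mod 19); (15|19)=-1, (9|19)=+1; sign (−1)^1·-1^1·+1^3 = +1.
(a,b)_2: α=2, β=4; u≡5, v≡1 (mod 8); ε(u)ε(v)=0·0, αω(v)=2·0, βω(u)=4·1; sum ≡ 0  ⇒  +1.
Ram(a, b) = ∅: the form -24035·x² + 209·y² − z² is isotropic over every ℚ_v, so by Hasse–Minkowski it is isotropic over ℚ.

[]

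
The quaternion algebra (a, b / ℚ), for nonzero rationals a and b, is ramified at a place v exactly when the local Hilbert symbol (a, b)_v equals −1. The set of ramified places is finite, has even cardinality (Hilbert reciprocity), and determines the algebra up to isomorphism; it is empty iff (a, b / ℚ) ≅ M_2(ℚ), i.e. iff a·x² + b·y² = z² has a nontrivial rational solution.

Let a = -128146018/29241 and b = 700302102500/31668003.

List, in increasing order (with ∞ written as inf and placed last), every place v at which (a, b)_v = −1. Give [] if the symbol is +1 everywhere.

(a, b) ≡ (-2002, 3003) mod (ℚ^×)²; places V = {2, 3, 5, 7, 11, 13, 19, 23, ∞}.
(a,b)_7: α=1, u≡4; β=1, v≡2 (mod 7); (4|7)=+1, (2|7)=+1; sign (−1)^1·+1^1·+1^1 = -1.
(a,b)_23: α=2, u≡5; β=4, v≡12 (mod 23); (5|23)=-1, (12|23)=+1; sign (−1)^0·-1^4·+1^2 = +1.
(a,b)_2: α=1, β=2; u≡7, v≡3 (mod 8); ε(u)ε(v)=1·1, αω(v)=1·1, βω(u)=2·0; sum ≡ 0  ⇒  +1.
(a,b)_11: α=3, u≡9; β=1, v≡5 (mod 11); (9|11)=+1, (5|11)=+1; sign (−1)^1·+1^1·+1^3 = -1.
(a,b)_13: α=1, u≡5; β=1, v≡9 (mod 13); (5|13)=-1, (9|13)=+1; sign (−1)^0·-1^1·+1^1 = -1.
(a,b)_3: α=-4, u≡2; β=-5, v≡2 (mod 3); (2|3)=-1, (2|3)=-1; sign (−1)^0·-1^-5·-1^-4 = -1.
(a,b)_5: α=0, u≡2; β=4, v≡3 (mod 5); (2|5)=-1, (3|5)=-1; sign (−1)^0·-1^4·-1^0 = +1.
(a,b)_19: α=-2, u≡18; β=-4, v≡6 (mod 19); (18|19)=-1, (6|19)=+1; sign (−1)^0·-1^-4·+1^-2 = +1.
(a,b)_∞: sgn(-2002)=−, sgn(3003)=+, so +1.
|Ram(-2002, 3003)| = 4, even; anisotropic at {3, 7, 11, 13}.

[3, 7, 11, 13]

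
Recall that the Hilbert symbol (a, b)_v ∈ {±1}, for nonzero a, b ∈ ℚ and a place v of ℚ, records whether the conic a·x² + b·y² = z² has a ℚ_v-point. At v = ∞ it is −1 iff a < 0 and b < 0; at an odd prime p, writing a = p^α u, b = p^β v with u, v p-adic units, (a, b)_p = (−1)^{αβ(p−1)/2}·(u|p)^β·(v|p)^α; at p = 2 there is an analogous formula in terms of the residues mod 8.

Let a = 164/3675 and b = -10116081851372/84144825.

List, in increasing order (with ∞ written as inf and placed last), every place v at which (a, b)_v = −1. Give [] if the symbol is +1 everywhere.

(a, b) ≡ (123, -35716371) mod (ℚ^×)²; places V = {2, 3, 5, 7, 17, 19, 29, 31, 41, ∞}.
(a,b)_5: α=-2, u≡2; β=-2, v≡1 (mod 5); (2|5)=-1, (1|5)=+1; sign (−1)^0·-1^-2·+1^-2 = +1.
(a,b)_19: α=0, u≡11; β=-1, v≡3 (mod 19); (11|19)=+1, (3|19)=-1; sign (−1)^0·+1^-1·-1^0 = +1.
(a,b)_3: α=-1, u≡2; β=-11, v≡1 (mod 3); (2|3)=-1, (1|3)=+1; sign (−1)^1·-1^-11·+1^-1 = +1.
(a,b)_31: α=0, u≡6; β=1, v≡7 (mod 31); (6|31)=-1, (7|31)=+1; sign (−1)^0·-1^1·+1^0 = -1.
(a,b)_∞: sgn(123)=+, sgn(-35716371)=−, so +1.
(a,b)_2: α=2, β=2; u≡3, v≡5 (mod 8); ε(u)ε(v)=1·0, αω(v)=2·1, βω(u)=2·1; sum ≡ 0  ⇒  +1.
(a,b)_17: α=0, u≡15; β=1, v≡13 (mod 17); (15|17)=+1, (13|17)=+1; sign (−1)^0·+1^1·+1^0 = +1.
(a,b)_29: α=0, u≡23; β=1, v≡15 (mod 29); (23|29)=+1, (15|29)=-1; sign (−1)^0·+1^1·-1^0 = +1.
(a,b)_7: α=-2, u≡2; β=4, v≡4 (mod 7); (2|7)=+1, (4|7)=+1; sign (−1)^0·+1^4·+1^-2 = +1.
(a,b)_41: α=1, u≡38; β=3, v≡8 (mod 41); (38|41)=-1, (8|41)=+1; sign (−1)^0·-1^3·+1^1 = -1.
(123, -35716371 / ℚ) ramifies at {31, 41}: a division algebra.

[31, 41]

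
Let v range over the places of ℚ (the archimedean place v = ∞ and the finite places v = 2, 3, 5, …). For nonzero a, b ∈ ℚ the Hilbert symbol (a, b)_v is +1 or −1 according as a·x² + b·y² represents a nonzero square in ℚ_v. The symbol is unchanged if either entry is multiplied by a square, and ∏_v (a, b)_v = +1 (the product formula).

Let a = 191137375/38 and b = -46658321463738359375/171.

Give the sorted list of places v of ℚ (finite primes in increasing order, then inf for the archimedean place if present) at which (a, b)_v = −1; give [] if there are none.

[2, 5, 7, 11]

Mod squares: a ≡ 1005290, b ≡ -24605. Check v ∈ {∞, 2, 3, 5, 7, 11, 13, 17, 19, 37, 41}.
v=3: a=3^0·(≡2), b=3^-2·(≡1) mod 3; (2|3)=-1, (1|3)=+1; (−1)^{0·-2·1}·(-1)^-2·(+1)^0 = +1.
v=7: a=7^0·(≡3), b=7^3·(≡6) mod 7; (3|7)=-1, (6|7)=-1; (−1)^{0·3·3}·(-1)^3·(-1)^0 = -1.
v=19: a=19^-1·(≡8), b=19^-1·(≡4) mod 19; (8|19)=-1, (4|19)=+1; (−1)^{-1·-1·9}·(-1)^-1·(+1)^-1 = +1.
v=∞: 1005290 > 0 and -24605 < 0  ⇒  (a,b)_∞ = +1.
v=37: a=37^1·(≡9), b=37^3·(≡21) mod 37; (9|37)=+1, (21|37)=+1; (−1)^{1·3·18}·(+1)^3·(+1)^1 = +1.
v=2: v_2(a)=-1, v_2(b)=0; units ≡ 5, 3 (mod 8); ε·ε+αω+βω = 0·1+-1·1+0·1 ≡ 1  ⇒  (a,b)_2 = -1.
v=13: a=13^1·(≡8), b=13^2·(≡12) mod 13; (8|13)=-1, (12|13)=+1; (−1)^{1·2·6}·(-1)^2·(+1)^1 = +1.
v=5: a=5^3·(≡3), b=5^7·(≡4) mod 5; (3|5)=-1, (4|5)=+1; (−1)^{3·7·2}·(-1)^7·(+1)^3 = -1.
v=11: a=11^1·(≡6), b=11^2·(≡6) mod 11; (6|11)=-1, (6|11)=-1; (−1)^{1·2·5}·(-1)^2·(-1)^1 = -1.
v=17: a=17^2·(≡6), b=17^0·(≡7) mod 17; (6|17)=-1, (7|17)=-1; (−1)^{2·0·8}·(-1)^0·(-1)^2 = +1.
v=41: a=41^0·(≡11), b=41^2·(≡18) mod 41; (11|41)=-1, (18|41)=+1; (−1)^{0·2·20}·(-1)^2·(+1)^0 = +1.
|Ram(1005290, -24605)| = 4, even; anisotropic at {2, 5, 7, 11}.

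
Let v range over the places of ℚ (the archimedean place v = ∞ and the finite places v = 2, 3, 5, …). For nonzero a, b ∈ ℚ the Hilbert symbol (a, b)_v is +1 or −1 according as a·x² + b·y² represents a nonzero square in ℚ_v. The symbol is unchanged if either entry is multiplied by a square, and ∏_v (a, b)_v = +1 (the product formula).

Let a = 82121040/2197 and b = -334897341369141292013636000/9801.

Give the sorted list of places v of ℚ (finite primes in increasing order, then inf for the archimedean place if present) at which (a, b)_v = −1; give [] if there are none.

(a, b) ≡ (823745, -10318490) mod (ℚ^×)²; places V = {2, 3, 5, 7, 11, 13, 17, 19, 23, 29, ∞}.
(a,b)_3: α=4, u≡2; β=-4, v≡1 (mod 3); (2|3)=-1, (1|3)=+1; sign (−1)^0·-1^-4·+1^4 = +1.
(a,b)_11: α=0, u≡7; β=-2, v≡3 (mod 11); (7|11)=-1, (3|11)=+1; sign (−1)^0·-1^-2·+1^0 = +1.
(a,b)_23: α=1, u≡12; β=3, v≡13 (mod 23); (12|23)=+1, (13|23)=+1; sign (−1)^1·+1^3·+1^1 = -1.
(a,b)_19: α=1, u≡16; β=4, v≡7 (mod 19); (16|19)=+1, (7|19)=+1; sign (−1)^0·+1^4·+1^1 = +1.
(a,b)_5: α=1, u≡4; β=3, v≡2 (mod 5); (4|5)=+1, (2|5)=-1; sign (−1)^0·+1^3·-1^1 = -1.
(a,b)_17: α=0, u≡6; β=1, v≡4 (mod 17); (6|17)=-1, (4|17)=+1; sign (−1)^0·-1^1·+1^0 = -1.
(a,b)_7: α=0, u≡6; β=3, v≡4 (mod 7); (6|7)=-1, (4|7)=+1; sign (−1)^0·-1^3·+1^0 = -1.
(a,b)_2: α=4, β=5; u≡1, v≡3 (mod 8); ε(u)ε(v)=0·1, αω(v)=4·1, βω(u)=5·0; sum ≡ 0  ⇒  +1.
(a,b)_∞: sgn(823745)=+, sgn(-10318490)=−, so +1.
(a,b)_29: α=1, u≡17; β=3, v≡6 (mod 29); (17|29)=-1, (6|29)=+1; sign (−1)^0·-1^3·+1^1 = -1.
(a,b)_13: α=-3, u≡1; β=5, v≡5 (mod 13); (1|13)=+1, (5|13)=-1; sign (−1)^0·+1^5·-1^-3 = -1.
(823745, -10318490 / ℚ) ramifies at {5, 7, 13, 17, 23, 29}: a division algebra.

[5, 7, 13, 17, 23, 29]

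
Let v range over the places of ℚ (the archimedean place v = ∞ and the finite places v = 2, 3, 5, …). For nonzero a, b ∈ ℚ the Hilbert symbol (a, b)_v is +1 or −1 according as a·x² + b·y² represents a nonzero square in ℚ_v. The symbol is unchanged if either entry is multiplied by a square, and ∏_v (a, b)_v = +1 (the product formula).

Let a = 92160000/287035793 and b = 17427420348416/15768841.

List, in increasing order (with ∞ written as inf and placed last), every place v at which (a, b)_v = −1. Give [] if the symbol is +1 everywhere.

[37, 43]

(a, b) ≡ (473, 851) mod (ℚ^×)²; places V = {2, 3, 5, 11, 13, 19, 23, 37, 41, 43, ∞}.
(a,b)_11: α=-1, u≡6; β=-2, v≡3 (mod 11); (6|11)=-1, (3|11)=+1; sign (−1)^0·-1^-2·+1^-1 = +1.
(a,b)_23: α=0, u≡6; β=1, v≡21 (mod 23); (6|23)=+1, (21|23)=-1; sign (−1)^0·+1^1·-1^0 = +1.
(a,b)_19: α=-2, u≡6; β=-4, v≡18 (mod 19); (6|19)=+1, (18|19)=-1; sign (−1)^0·+1^-4·-1^-2 = +1.
(a,b)_41: α=-2, u≡38; β=0, v≡23 (mod 41); (38|41)=-1, (23|41)=+1; sign (−1)^0·-1^0·+1^-2 = +1.
(a,b)_5: α=4, u≡2; β=0, v≡1 (mod 5); (2|5)=-1, (1|5)=+1; sign (−1)^0·-1^0·+1^4 = +1.
(a,b)_13: α=0, u≡2; β=2, v≡8 (mod 13); (2|13)=-1, (8|13)=-1; sign (−1)^0·-1^2·-1^0 = +1.
(a,b)_3: α=2, u≡2; β=0, v≡2 (mod 3); (2|3)=-1, (2|3)=-1; sign (−1)^0·-1^0·-1^2 = +1.
(a,b)_∞: sgn(473)=+, sgn(851)=+, so +1.
(a,b)_43: α=-1, u≡40; β=2, v≡28 (mod 43); (40|43)=+1, (28|43)=-1; sign (−1)^0·+1^2·-1^-1 = -1.
(a,b)_2: α=14, β=16; u≡1, v≡3 (mod 8); ε(u)ε(v)=0·1, αω(v)=14·1, βω(u)=16·0; sum ≡ 0  ⇒  +1.
(a,b)_37: α=0, u≡6; β=1, v≡23 (mod 37); (6|37)=-1, (23|37)=-1; sign (−1)^0·-1^1·-1^0 = -1.
(473, 851 / ℚ) ramifies at {37, 43}: a division algebra.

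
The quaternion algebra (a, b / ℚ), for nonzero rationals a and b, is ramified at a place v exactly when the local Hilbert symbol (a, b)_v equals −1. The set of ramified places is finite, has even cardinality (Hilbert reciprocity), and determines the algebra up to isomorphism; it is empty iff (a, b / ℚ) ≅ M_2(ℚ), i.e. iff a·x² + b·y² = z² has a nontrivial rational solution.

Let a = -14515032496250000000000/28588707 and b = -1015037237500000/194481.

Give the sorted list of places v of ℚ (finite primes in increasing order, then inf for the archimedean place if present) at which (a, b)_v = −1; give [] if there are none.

Mod squares: a ≡ -195, b ≡ -22. Check v ∈ {∞, 2, 3, 5, 7, 11, 13, 19}.
v=19: a=19^2·(≡18), b=19^2·(≡16) mod 19; (18|19)=-1, (16|19)=+1; (−1)^{2·2·9}·(-1)^2·(+1)^2 = +1.
v=5: a=5^13·(≡1), b=5^8·(≡2) mod 5; (1|5)=+1, (2|5)=-1; (−1)^{13·8·2}·(+1)^8·(-1)^13 = -1.
v=11: a=11^4·(≡5), b=11^3·(≡1) mod 11; (5|11)=+1, (1|11)=+1; (−1)^{4·3·5}·(+1)^3·(+1)^4 = +1.
v=3: a=3^-5·(≡1), b=3^-4·(≡2) mod 3; (1|3)=+1, (2|3)=-1; (−1)^{-5·-4·1}·(+1)^-4·(-1)^-5 = -1.
v=7: a=7^-6·(≡4), b=7^-4·(≡5) mod 7; (4|7)=+1, (5|7)=-1; (−1)^{-6·-4·3}·(+1)^-4·(-1)^-6 = +1.
v=∞: -195 < 0 and -22 < 0  ⇒  (a,b)_∞ = -1.
v=13: a=13^3·(≡2), b=13^2·(≡12) mod 13; (2|13)=-1, (12|13)=+1; (−1)^{3·2·6}·(-1)^2·(+1)^3 = +1.
v=2: v_2(a)=10, v_2(b)=5; units ≡ 5, 5 (mod 8); ε·ε+αω+βω = 0·0+10·1+5·1 ≡ 1  ⇒  (a,b)_2 = -1.
(-195, -22 / ℚ) ramifies at {2, 3, 5, ∞}: a division algebra.

[2, 3, 5, inf]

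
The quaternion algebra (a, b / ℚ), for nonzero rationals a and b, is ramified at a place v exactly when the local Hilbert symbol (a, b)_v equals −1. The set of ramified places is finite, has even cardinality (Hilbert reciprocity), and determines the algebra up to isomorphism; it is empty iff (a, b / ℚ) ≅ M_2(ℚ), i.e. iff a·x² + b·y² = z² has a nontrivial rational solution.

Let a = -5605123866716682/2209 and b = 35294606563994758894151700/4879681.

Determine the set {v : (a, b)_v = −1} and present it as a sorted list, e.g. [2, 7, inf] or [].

Mod squares: a ≡ -156913968442, b ≡ 454157. Check v ∈ {∞, 2, 3, 5, 7, 11, 19, 23, 29, 37, 41, 47, 53}.
v=5: a=5^0·(≡2), b=5^2·(≡3) mod 5; (2|5)=-1, (3|5)=-1; (−1)^{0·2·2}·(-1)^2·(-1)^0 = +1.
v=41: a=41^1·(≡27), b=41^1·(≡26) mod 41; (27|41)=-1, (26|41)=-1; (−1)^{1·1·20}·(-1)^1·(-1)^1 = +1.
v=37: a=37^1·(≡27), b=37^2·(≡22) mod 37; (27|37)=+1, (22|37)=-1; (−1)^{1·2·18}·(+1)^2·(-1)^1 = -1.
v=53: a=53^1·(≡52), b=53^1·(≡37) mod 53; (52|53)=+1, (37|53)=+1; (−1)^{1·1·26}·(+1)^1·(+1)^1 = +1.
v=11: a=11^1·(≡1), b=11^1·(≡4) mod 11; (1|11)=+1, (4|11)=+1; (−1)^{1·1·5}·(+1)^1·(+1)^1 = -1.
v=7: a=7^3·(≡6), b=7^4·(≡1) mod 7; (6|7)=-1, (1|7)=+1; (−1)^{3·4·3}·(-1)^4·(+1)^3 = +1.
v=19: a=19^1·(≡17), b=19^1·(≡16) mod 19; (17|19)=+1, (16|19)=+1; (−1)^{1·1·9}·(+1)^1·(+1)^1 = -1.
v=2: v_2(a)=1, v_2(b)=2; units ≡ 3, 5 (mod 8); ε·ε+αω+βω = 1·0+1·1+2·1 ≡ 1  ⇒  (a,b)_2 = -1.
v=3: a=3^6·(≡2), b=3^12·(≡2) mod 3; (2|3)=-1, (2|3)=-1; (−1)^{6·12·1}·(-1)^12·(-1)^6 = +1.
v=23: a=23^1·(≡6), b=23^2·(≡22) mod 23; (6|23)=+1, (22|23)=-1; (−1)^{1·2·11}·(+1)^2·(-1)^1 = -1.
v=∞: -156913968442 < 0 and 454157 > 0  ⇒  (a,b)_∞ = +1.
v=29: a=29^1·(≡26), b=29^2·(≡19) mod 29; (26|29)=-1, (19|29)=-1; (−1)^{1·2·14}·(-1)^2·(-1)^1 = -1.
v=47: a=47^-2·(≡36), b=47^-4·(≡39) mod 47; (36|47)=+1, (39|47)=-1; (−1)^{-2·-4·23}·(+1)^-4·(-1)^-2 = +1.
|Ram(-156913968442, 454157)| = 6, even; anisotropic at {2, 11, 19, 23, 29, 37}.

[2, 11, 19, 23, 29, 37]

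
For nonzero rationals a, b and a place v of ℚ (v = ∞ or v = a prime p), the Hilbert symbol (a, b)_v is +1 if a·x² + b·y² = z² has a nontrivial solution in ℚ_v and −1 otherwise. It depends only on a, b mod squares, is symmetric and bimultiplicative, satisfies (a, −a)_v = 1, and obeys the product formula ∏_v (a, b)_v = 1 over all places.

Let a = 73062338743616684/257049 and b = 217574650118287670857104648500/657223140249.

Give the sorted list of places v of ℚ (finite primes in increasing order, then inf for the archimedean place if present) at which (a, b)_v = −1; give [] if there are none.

Mod squares: a ≡ 721259, b ≡ 242165. Check v ∈ {∞, 2, 3, 5, 7, 11, 13, 17, 19, 23, 29, 37, 41, 47}.
v=37: a=37^2·(≡6), b=37^3·(≡34) mod 37; (6|37)=-1, (34|37)=+1; (−1)^{2·3·18}·(-1)^3·(+1)^2 = -1.
v=∞: 721259 > 0 and 242165 > 0  ⇒  (a,b)_∞ = +1.
v=47: a=47^0·(≡44), b=47^2·(≡9) mod 47; (44|47)=-1, (9|47)=+1; (−1)^{0·2·23}·(-1)^2·(+1)^0 = +1.
v=23: a=23^2·(≡13), b=23^4·(≡11) mod 23; (13|23)=+1, (11|23)=-1; (−1)^{2·4·11}·(+1)^4·(-1)^2 = +1.
v=19: a=19^1·(≡3), b=19^2·(≡18) mod 19; (3|19)=-1, (18|19)=-1; (−1)^{1·2·9}·(-1)^2·(-1)^1 = -1.
v=41: a=41^0·(≡15), b=41^-2·(≡24) mod 41; (15|41)=-1, (24|41)=-1; (−1)^{0·-2·20}·(-1)^-2·(-1)^0 = +1.
v=5: a=5^0·(≡1), b=5^3·(≡2) mod 5; (1|5)=+1, (2|5)=-1; (−1)^{0·3·2}·(+1)^3·(-1)^0 = +1.
v=7: a=7^1·(≡1), b=7^1·(≡4) mod 7; (1|7)=+1, (4|7)=+1; (−1)^{1·1·3}·(+1)^1·(+1)^1 = -1.
v=2: v_2(a)=2, v_2(b)=2; units ≡ 3, 5 (mod 8); ε·ε+αω+βω = 1·0+2·1+2·1 ≡ 0  ⇒  (a,b)_2 = +1.
v=3: a=3^-2·(≡2), b=3^-4·(≡2) mod 3; (2|3)=-1, (2|3)=-1; (−1)^{-2·-4·1}·(-1)^-4·(-1)^-2 = +1.
v=13: a=13^-4·(≡8), b=13^-6·(≡4) mod 13; (8|13)=-1, (4|13)=+1; (−1)^{-4·-6·6}·(-1)^-6·(+1)^-4 = +1.
v=11: a=11^3·(≡1), b=11^3·(≡9) mod 11; (1|11)=+1, (9|11)=+1; (−1)^{3·3·5}·(+1)^3·(+1)^3 = -1.
v=17: a=17^3·(≡5), b=17^3·(≡15) mod 17; (5|17)=-1, (15|17)=+1; (−1)^{3·3·8}·(-1)^3·(+1)^3 = -1.
v=29: a=29^1·(≡14), b=29^2·(≡19) mod 29; (14|29)=-1, (19|29)=-1; (−1)^{1·2·14}·(-1)^2·(-1)^1 = -1.
Ram(721259, 242165) = {7, 11, 17, 19, 29, 37}; no ℚ_7-point on the conic.

[7, 11, 17, 19, 29, 37]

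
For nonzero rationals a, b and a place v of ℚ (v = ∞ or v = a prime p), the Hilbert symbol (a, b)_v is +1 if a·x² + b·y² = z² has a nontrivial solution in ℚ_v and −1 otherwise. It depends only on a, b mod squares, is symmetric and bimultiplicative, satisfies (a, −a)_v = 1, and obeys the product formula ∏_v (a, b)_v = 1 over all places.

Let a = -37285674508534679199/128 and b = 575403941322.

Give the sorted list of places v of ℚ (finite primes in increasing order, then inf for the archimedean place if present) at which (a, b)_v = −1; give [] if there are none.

(a, b) ≡ (-4065278, 58) mod (ℚ^×)²; places V = {2, 3, 7, 17, 19, 29, 31, 43, ∞}.
(a,b)_31: α=3, u≡29; β=2, v≡12 (mod 31); (29|31)=-1, (12|31)=-1; sign (−1)^0·-1^2·-1^3 = -1.
(a,b)_3: α=6, u≡1; β=6, v≡1 (mod 3); (1|3)=+1, (1|3)=+1; sign (−1)^0·+1^6·+1^6 = +1.
(a,b)_17: α=3, u≡11; β=2, v≡14 (mod 17); (11|17)=-1, (14|17)=-1; sign (−1)^0·-1^2·-1^3 = -1.
(a,b)_∞: sgn(-4065278)=−, sgn(58)=+, so +1.
(a,b)_29: α=1, u≡6; β=1, v≡27 (mod 29); (6|29)=+1, (27|29)=-1; sign (−1)^0·+1^1·-1^1 = -1.
(a,b)_2: α=-7, β=1; u≡1, v≡5 (mod 8); ε(u)ε(v)=0·0, αω(v)=-7·1, βω(u)=1·0; sum ≡ 1  ⇒  -1.
(a,b)_43: α=2, u≡32; β=0, v≡21 (mod 43); (32|43)=-1, (21|43)=+1; sign (−1)^0·-1^0·+1^2 = +1.
(a,b)_7: α=3, u≡1; β=2, v≡1 (mod 7); (1|7)=+1, (1|7)=+1; sign (−1)^0·+1^2·+1^3 = +1.
(a,b)_19: α=1, u≡7; β=0, v≡6 (mod 19); (7|19)=+1, (6|19)=+1; sign (−1)^0·+1^0·+1^1 = +1.
Ram(-4065278, 58) = {2, 17, 29, 31}; no ℚ_2-point on the conic.

[2, 17, 29, 31]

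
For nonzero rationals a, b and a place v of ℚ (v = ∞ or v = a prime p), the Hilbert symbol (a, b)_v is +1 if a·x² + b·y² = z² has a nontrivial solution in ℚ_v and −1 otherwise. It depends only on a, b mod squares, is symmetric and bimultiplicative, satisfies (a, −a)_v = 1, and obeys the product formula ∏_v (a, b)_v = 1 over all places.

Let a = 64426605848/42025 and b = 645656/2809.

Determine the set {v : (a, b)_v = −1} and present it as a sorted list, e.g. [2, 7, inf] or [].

Mod squares: a ≡ 460598, b ≡ 1334. Check v ∈ {∞, 2, 5, 11, 17, 19, 23, 29, 31, 41, 53}.
v=2: v_2(a)=3, v_2(b)=3; units ≡ 3, 3 (mod 8); ε·ε+αω+βω = 1·1+3·1+3·1 ≡ 1  ⇒  (a,b)_2 = -1.
v=19: a=19^1·(≡5), b=19^0·(≡7) mod 19; (5|19)=+1, (7|19)=+1; (−1)^{1·0·9}·(+1)^0·(+1)^1 = +1.
v=41: a=41^-2·(≡4), b=41^0·(≡17) mod 41; (4|41)=+1, (17|41)=-1; (−1)^{-2·0·20}·(+1)^0·(-1)^-2 = +1.
v=29: a=29^0·(≡16), b=29^1·(≡2) mod 29; (16|29)=+1, (2|29)=-1; (−1)^{0·1·14}·(+1)^1·(-1)^0 = +1.
v=53: a=53^0·(≡43), b=53^-2·(≡10) mod 53; (43|53)=+1, (10|53)=+1; (−1)^{0·-2·26}·(+1)^-2·(+1)^0 = +1.
v=17: a=17^3·(≡2), b=17^0·(≡16) mod 17; (2|17)=+1, (16|17)=+1; (−1)^{3·0·8}·(+1)^0·(+1)^3 = +1.
v=31: a=31^1·(≡8), b=31^0·(≡1) mod 31; (8|31)=+1, (1|31)=+1; (−1)^{1·0·15}·(+1)^0·(+1)^1 = +1.
v=5: a=5^-2·(≡3), b=5^0·(≡4) mod 5; (3|5)=-1, (4|5)=+1; (−1)^{-2·0·2}·(-1)^0·(+1)^-2 = +1.
v=23: a=23^1·(≡6), b=23^1·(≡4) mod 23; (6|23)=+1, (4|23)=+1; (−1)^{1·1·11}·(+1)^1·(+1)^1 = -1.
v=11: a=11^2·(≡10), b=11^2·(≡3) mod 11; (10|11)=-1, (3|11)=+1; (−1)^{2·2·5}·(-1)^2·(+1)^2 = +1.
v=∞: 460598 > 0 and 1334 > 0  ⇒  (a,b)_∞ = +1.
Ram(460598, 1334) = {2, 23}; no ℚ_2-point on the conic.

[2, 23]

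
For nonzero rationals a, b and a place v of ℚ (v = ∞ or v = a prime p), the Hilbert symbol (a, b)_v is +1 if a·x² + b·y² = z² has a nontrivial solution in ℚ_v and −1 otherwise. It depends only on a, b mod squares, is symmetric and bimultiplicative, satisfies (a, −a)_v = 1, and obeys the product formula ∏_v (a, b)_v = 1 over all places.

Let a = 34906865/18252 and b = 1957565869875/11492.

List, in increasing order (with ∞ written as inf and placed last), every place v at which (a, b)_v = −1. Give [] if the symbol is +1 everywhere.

[2, 5, 7, 17, 29, 31]

Mod squares: a ≡ 7395, b ≡ 335385435. Check v ∈ {∞, 2, 3, 5, 7, 11, 13, 17, 19, 29, 31}.
v=5: a=5^1·(≡4), b=5^3·(≡2) mod 5; (4|5)=+1, (2|5)=-1; (−1)^{1·3·2}·(+1)^3·(-1)^1 = -1.
v=13: a=13^-2·(≡8), b=13^-2·(≡6) mod 13; (8|13)=-1, (6|13)=-1; (−1)^{-2·-2·6}·(-1)^-2·(-1)^-2 = +1.
v=19: a=19^0·(≡7), b=19^1·(≡18) mod 19; (7|19)=+1, (18|19)=-1; (−1)^{0·1·9}·(+1)^1·(-1)^0 = +1.
v=31: a=31^0·(≡27), b=31^1·(≡4) mod 31; (27|31)=-1, (4|31)=+1; (−1)^{0·1·15}·(-1)^1·(+1)^0 = -1.
v=7: a=7^2·(≡3), b=7^3·(≡3) mod 7; (3|7)=-1, (3|7)=-1; (−1)^{2·3·3}·(-1)^3·(-1)^2 = -1.
v=3: a=3^-3·(≡2), b=3^5·(≡1) mod 3; (2|3)=-1, (1|3)=+1; (−1)^{-3·5·1}·(-1)^5·(+1)^-3 = +1.
v=29: a=29^1·(≡1), b=29^1·(≡26) mod 29; (1|29)=+1, (26|29)=-1; (−1)^{1·1·14}·(+1)^1·(-1)^1 = -1.
v=11: a=11^0·(≡5), b=11^1·(≡9) mod 11; (5|11)=+1, (9|11)=+1; (−1)^{0·1·5}·(+1)^1·(+1)^0 = +1.
v=2: v_2(a)=-2, v_2(b)=-2; units ≡ 3, 3 (mod 8); ε·ε+αω+βω = 1·1+-2·1+-2·1 ≡ 1  ⇒  (a,b)_2 = -1.
v=17: a=17^3·(≡3), b=17^-1·(≡4) mod 17; (3|17)=-1, (4|17)=+1; (−1)^{3·-1·8}·(-1)^-1·(+1)^3 = -1.
v=∞: 7395 > 0 and 335385435 > 0  ⇒  (a,b)_∞ = +1.
Ram(7395, 335385435) = {2, 5, 7, 17, 29, 31}; no ℚ_2-point on the conic.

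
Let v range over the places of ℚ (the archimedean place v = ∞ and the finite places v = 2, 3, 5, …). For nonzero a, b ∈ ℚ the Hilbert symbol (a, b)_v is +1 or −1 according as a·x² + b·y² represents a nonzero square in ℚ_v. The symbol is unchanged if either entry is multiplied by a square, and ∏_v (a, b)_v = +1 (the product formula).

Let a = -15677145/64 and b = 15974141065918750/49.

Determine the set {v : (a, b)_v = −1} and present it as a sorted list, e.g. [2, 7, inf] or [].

Mod squares: a ≡ -21505, b ≡ 1870. Check v ∈ {∞, 2, 3, 5, 7, 11, 13, 17, 23}.
v=17: a=17^1·(≡5), b=17^3·(≡4) mod 17; (5|17)=-1, (4|17)=+1; (−1)^{1·3·8}·(-1)^3·(+1)^1 = -1.
v=7: a=7^0·(≡6), b=7^-2·(≡1) mod 7; (6|7)=-1, (1|7)=+1; (−1)^{0·-2·3}·(-1)^-2·(+1)^0 = +1.
v=2: v_2(a)=-6, v_2(b)=1; units ≡ 7, 7 (mod 8); ε·ε+αω+βω = 1·1+-6·0+1·0 ≡ 1  ⇒  (a,b)_2 = -1.
v=5: a=5^1·(≡4), b=5^5·(≡1) mod 5; (4|5)=+1, (1|5)=+1; (−1)^{1·5·2}·(+1)^5·(+1)^1 = +1.
v=13: a=13^0·(≡3), b=13^2·(≡6) mod 13; (3|13)=+1, (6|13)=-1; (−1)^{0·2·6}·(+1)^2·(-1)^0 = +1.
v=11: a=11^1·(≡1), b=11^1·(≡9) mod 11; (1|11)=+1, (9|11)=+1; (−1)^{1·1·5}·(+1)^1·(+1)^1 = -1.
v=∞: -21505 < 0 and 1870 > 0  ⇒  (a,b)_∞ = +1.
v=3: a=3^6·(≡2), b=3^0·(≡1) mod 3; (2|3)=-1, (1|3)=+1; (−1)^{6·0·1}·(-1)^0·(+1)^6 = +1.
v=23: a=23^1·(≡2), b=23^4·(≡20) mod 23; (2|23)=+1, (20|23)=-1; (−1)^{1·4·11}·(+1)^4·(-1)^1 = -1.
(-21505, 1870 / ℚ) ramifies at {2, 11, 17, 23}: a division algebra.

[2, 11, 17, 23]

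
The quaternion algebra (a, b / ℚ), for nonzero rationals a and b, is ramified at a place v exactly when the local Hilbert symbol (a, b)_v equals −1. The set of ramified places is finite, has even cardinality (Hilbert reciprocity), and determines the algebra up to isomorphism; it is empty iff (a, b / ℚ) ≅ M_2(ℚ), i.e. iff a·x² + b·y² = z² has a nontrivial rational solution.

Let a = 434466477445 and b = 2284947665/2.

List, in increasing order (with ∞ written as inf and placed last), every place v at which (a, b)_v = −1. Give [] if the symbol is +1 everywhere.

Mod squares: a ≡ 5005, b ≡ 130. Check v ∈ {∞, 2, 5, 7, 11, 13}.
v=∞: 5005 > 0 and 130 > 0  ⇒  (a,b)_∞ = +1.
v=13: a=13^1·(≡11), b=13^1·(≡9) mod 13; (11|13)=-1, (9|13)=+1; (−1)^{1·1·6}·(-1)^1·(+1)^1 = -1.
v=7: a=7^3·(≡1), b=7^4·(≡4) mod 7; (1|7)=+1, (4|7)=+1; (−1)^{3·4·3}·(+1)^4·(+1)^3 = +1.
v=2: v_2(a)=0, v_2(b)=-1; units ≡ 5, 1 (mod 8); ε·ε+αω+βω = 0·0+0·0+-1·1 ≡ 1  ⇒  (a,b)_2 = -1.
v=5: a=5^1·(≡4), b=5^1·(≡4) mod 5; (4|5)=+1, (4|5)=+1; (−1)^{1·1·2}·(+1)^1·(+1)^1 = +1.
v=11: a=11^7·(≡9), b=11^4·(≡4) mod 11; (9|11)=+1, (4|11)=+1; (−1)^{7·4·5}·(+1)^4·(+1)^7 = +1.
Ram(5005, 130) = {2, 13}; no ℚ_2-point on the conic.

[2, 13]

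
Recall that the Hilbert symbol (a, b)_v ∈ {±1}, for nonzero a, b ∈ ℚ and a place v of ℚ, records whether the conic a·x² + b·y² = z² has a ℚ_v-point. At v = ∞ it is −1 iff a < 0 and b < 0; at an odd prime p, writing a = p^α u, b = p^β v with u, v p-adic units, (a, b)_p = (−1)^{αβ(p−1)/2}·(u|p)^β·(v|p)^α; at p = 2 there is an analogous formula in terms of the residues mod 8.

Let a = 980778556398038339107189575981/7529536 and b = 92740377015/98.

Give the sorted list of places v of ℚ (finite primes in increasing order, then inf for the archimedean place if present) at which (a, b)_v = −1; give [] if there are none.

Mod squares: a ≡ 3910621, b ≡ 20608972670. Check v ∈ {∞, 2, 3, 5, 7, 11, 13, 17, 23, 29, 31, 41}.
v=∞: 3910621 > 0 and 20608972670 > 0  ⇒  (a,b)_∞ = +1.
v=17: a=17^2·(≡4), b=17^1·(≡2) mod 17; (4|17)=+1, (2|17)=+1; (−1)^{2·1·8}·(+1)^1·(+1)^2 = +1.
v=23: a=23^3·(≡14), b=23^1·(≡19) mod 23; (14|23)=-1, (19|23)=-1; (−1)^{3·1·11}·(-1)^1·(-1)^3 = -1.
v=5: a=5^0·(≡1), b=5^1·(≡1) mod 5; (1|5)=+1, (1|5)=+1; (−1)^{0·1·2}·(+1)^1·(+1)^0 = +1.
v=2: v_2(a)=-6, v_2(b)=-1; units ≡ 5, 7 (mod 8); ε·ε+αω+βω = 0·1+-6·0+-1·1 ≡ 1  ⇒  (a,b)_2 = -1.
v=11: a=11^3·(≡10), b=11^1·(≡2) mod 11; (10|11)=-1, (2|11)=-1; (−1)^{3·1·5}·(-1)^1·(-1)^3 = -1.
v=3: a=3^10·(≡1), b=3^2·(≡2) mod 3; (1|3)=+1, (2|3)=-1; (−1)^{10·2·1}·(+1)^2·(-1)^10 = +1.
v=7: a=7^-6·(≡2), b=7^-2·(≡3) mod 7; (2|7)=+1, (3|7)=-1; (−1)^{-6·-2·3}·(+1)^-2·(-1)^-6 = +1.
v=13: a=13^3·(≡9), b=13^1·(≡8) mod 13; (9|13)=+1, (8|13)=-1; (−1)^{3·1·6}·(+1)^1·(-1)^3 = -1.
v=29: a=29^3·(≡4), b=29^1·(≡27) mod 29; (4|29)=+1, (27|29)=-1; (−1)^{3·1·14}·(+1)^1·(-1)^3 = -1.
v=31: a=31^2·(≡2), b=31^1·(≡27) mod 31; (2|31)=+1, (27|31)=-1; (−1)^{2·1·15}·(+1)^1·(-1)^2 = +1.
v=41: a=41^3·(≡17), b=41^1·(≡39) mod 41; (17|41)=-1, (39|41)=+1; (−1)^{3·1·20}·(-1)^1·(+1)^3 = -1.
|Ram(3910621, 20608972670)| = 6, even; anisotropic at {2, 11, 13, 23, 29, 41}.

[2, 11, 13, 23, 29, 41]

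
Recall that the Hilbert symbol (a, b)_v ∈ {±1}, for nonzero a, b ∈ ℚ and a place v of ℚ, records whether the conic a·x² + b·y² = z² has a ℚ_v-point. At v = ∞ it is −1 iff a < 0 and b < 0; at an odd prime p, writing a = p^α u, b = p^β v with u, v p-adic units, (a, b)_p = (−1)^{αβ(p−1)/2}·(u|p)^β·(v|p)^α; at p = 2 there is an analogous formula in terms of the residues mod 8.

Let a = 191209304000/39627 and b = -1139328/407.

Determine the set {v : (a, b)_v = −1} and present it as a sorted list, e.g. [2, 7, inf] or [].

[2, 7, 13, 17, 23, 43]

Mod squares: a ≡ 3113515405, b ≡ -805046. Check v ∈ {∞, 2, 3, 5, 7, 11, 13, 17, 23, 37, 43}.
v=5: a=5^3·(≡1), b=5^0·(≡1) mod 5; (1|5)=+1, (1|5)=+1; (−1)^{3·0·2}·(+1)^0·(+1)^3 = +1.
v=2: v_2(a)=6, v_2(b)=7; units ≡ 5, 5 (mod 8); ε·ε+αω+βω = 0·0+6·1+7·1 ≡ 1  ⇒  (a,b)_2 = -1.
v=7: a=7^-1·(≡3), b=7^0·(≡6) mod 7; (3|7)=-1, (6|7)=-1; (−1)^{-1·0·3}·(-1)^0·(-1)^-1 = -1.
v=23: a=23^1·(≡13), b=23^1·(≡9) mod 23; (13|23)=+1, (9|23)=+1; (−1)^{1·1·11}·(+1)^1·(+1)^1 = -1.
v=13: a=13^3·(≡1), b=13^0·(≡11) mod 13; (1|13)=+1, (11|13)=-1; (−1)^{3·0·6}·(+1)^0·(-1)^3 = -1.
v=17: a=17^-1·(≡14), b=17^0·(≡5) mod 17; (14|17)=-1, (5|17)=-1; (−1)^{-1·0·8}·(-1)^0·(-1)^-1 = -1.
v=∞: 3113515405 > 0 and -805046 < 0  ⇒  (a,b)_∞ = +1.
v=3: a=3^-2·(≡1), b=3^2·(≡1) mod 3; (1|3)=+1, (1|3)=+1; (−1)^{-2·2·1}·(+1)^2·(+1)^-2 = +1.
v=43: a=43^1·(≡27), b=43^1·(≡34) mod 43; (27|43)=-1, (34|43)=-1; (−1)^{1·1·21}·(-1)^1·(-1)^1 = -1.
v=11: a=11^1·(≡4), b=11^-1·(≡2) mod 11; (4|11)=+1, (2|11)=-1; (−1)^{1·-1·5}·(+1)^-1·(-1)^1 = +1.
v=37: a=37^-1·(≡18), b=37^-1·(≡18) mod 37; (18|37)=-1, (18|37)=-1; (−1)^{-1·-1·18}·(-1)^-1·(-1)^-1 = +1.
(3113515405, -805046 / ℚ) ramifies at {2, 7, 13, 17, 23, 43}: a division algebra.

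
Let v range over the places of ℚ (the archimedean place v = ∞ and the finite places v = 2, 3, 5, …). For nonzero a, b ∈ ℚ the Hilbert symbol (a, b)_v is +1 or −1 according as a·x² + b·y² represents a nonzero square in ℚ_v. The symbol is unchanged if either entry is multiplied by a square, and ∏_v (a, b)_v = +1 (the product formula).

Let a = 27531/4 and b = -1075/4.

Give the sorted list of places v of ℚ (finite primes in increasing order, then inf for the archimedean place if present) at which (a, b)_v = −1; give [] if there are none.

Mod squares: a ≡ 3059, b ≡ -43. Check v ∈ {∞, 2, 3, 5, 7, 19, 23, 43}.
v=2: v_2(a)=-2, v_2(b)=-2; units ≡ 3, 5 (mod 8); ε·ε+αω+βω = 1·0+-2·1+-2·1 ≡ 0  ⇒  (a,b)_2 = +1.
v=43: a=43^0·(≡35), b=43^1·(≡26) mod 43; (35|43)=+1, (26|43)=-1; (−1)^{0·1·21}·(+1)^1·(-1)^0 = +1.
v=5: a=5^0·(≡4), b=5^2·(≡3) mod 5; (4|5)=+1, (3|5)=-1; (−1)^{0·2·2}·(+1)^2·(-1)^0 = +1.
v=7: a=7^1·(≡5), b=7^0·(≡6) mod 7; (5|7)=-1, (6|7)=-1; (−1)^{1·0·3}·(-1)^0·(-1)^1 = -1.
v=23: a=23^1·(≡6), b=23^0·(≡13) mod 23; (6|23)=+1, (13|23)=+1; (−1)^{1·0·11}·(+1)^0·(+1)^1 = +1.
v=19: a=19^1·(≡6), b=19^0·(≡2) mod 19; (6|19)=+1, (2|19)=-1; (−1)^{1·0·9}·(+1)^0·(-1)^1 = -1.
v=∞: 3059 > 0 and -43 < 0  ⇒  (a,b)_∞ = +1.
v=3: a=3^2·(≡2), b=3^0·(≡2) mod 3; (2|3)=-1, (2|3)=-1; (−1)^{2·0·1}·(-1)^0·(-1)^2 = +1.
(3059, -43 / ℚ) ramifies at {7, 19}: a division algebra.

[7, 19]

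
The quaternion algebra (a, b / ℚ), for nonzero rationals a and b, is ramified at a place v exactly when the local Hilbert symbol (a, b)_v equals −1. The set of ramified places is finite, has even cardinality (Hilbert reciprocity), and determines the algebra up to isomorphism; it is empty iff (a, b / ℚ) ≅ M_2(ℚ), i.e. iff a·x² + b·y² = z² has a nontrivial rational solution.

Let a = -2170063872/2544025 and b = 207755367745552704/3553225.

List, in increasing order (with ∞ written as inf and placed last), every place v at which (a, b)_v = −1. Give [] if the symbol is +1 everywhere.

[7, 11]

(a, b) ≡ (-323, 1773277429) mod (ℚ^×)²; places V = {2, 3, 5, 7, 11, 13, 17, 19, 29, 37, 41, 47, ∞}.
(a,b)_11: α=-2, u≡6; β=3, v≡9 (mod 11); (6|11)=-1, (9|11)=+1; sign (−1)^0·-1^3·+1^-2 = -1.
(a,b)_19: α=1, u≡14; β=1, v≡17 (mod 19); (14|19)=-1, (17|19)=+1; sign (−1)^1·-1^1·+1^1 = +1.
(a,b)_37: α=0, u≡21; β=1, v≡28 (mod 37); (21|37)=+1, (28|37)=+1; sign (−1)^0·+1^1·+1^0 = +1.
(a,b)_∞: sgn(-323)=−, sgn(1773277429)=+, so +1.
(a,b)_13: α=0, u≡8; β=-2, v≡3 (mod 13); (8|13)=-1, (3|13)=+1; sign (−1)^0·-1^-2·+1^0 = +1.
(a,b)_7: α=0, u≡3; β=1, v≡2 (mod 7); (3|7)=-1, (2|7)=+1; sign (−1)^0·-1^1·+1^0 = -1.
(a,b)_47: α=0, u≡17; β=1, v≡22 (mod 47); (17|47)=+1, (22|47)=-1; sign (−1)^0·+1^1·-1^0 = +1.
(a,b)_5: α=-2, u≡3; β=-2, v≡1 (mod 5); (3|5)=-1, (1|5)=+1; sign (−1)^0·-1^-2·+1^-2 = +1.
(a,b)_29: α=-2, u≡1; β=-2, v≡16 (mod 29); (1|29)=+1, (16|29)=+1; sign (−1)^0·+1^-2·+1^-2 = +1.
(a,b)_2: α=10, β=6; u≡5, v≡5 (mod 8); ε(u)ε(v)=0·0, αω(v)=10·1, βω(u)=6·1; sum ≡ 0  ⇒  +1.
(a,b)_17: α=1, u≡16; β=1, v≡2 (mod 17); (16|17)=+1, (2|17)=+1; sign (−1)^0·+1^1·+1^1 = +1.
(a,b)_3: α=8, u≡1; β=2, v≡1 (mod 3); (1|3)=+1, (1|3)=+1; sign (−1)^0·+1^2·+1^8 = +1.
(a,b)_41: α=0, u≡33; β=3, v≡22 (mod 41); (33|41)=+1, (22|41)=-1; sign (−1)^0·+1^3·-1^0 = +1.
Ram(-323, 1773277429) = {7, 11}; no ℚ_7-point on the conic.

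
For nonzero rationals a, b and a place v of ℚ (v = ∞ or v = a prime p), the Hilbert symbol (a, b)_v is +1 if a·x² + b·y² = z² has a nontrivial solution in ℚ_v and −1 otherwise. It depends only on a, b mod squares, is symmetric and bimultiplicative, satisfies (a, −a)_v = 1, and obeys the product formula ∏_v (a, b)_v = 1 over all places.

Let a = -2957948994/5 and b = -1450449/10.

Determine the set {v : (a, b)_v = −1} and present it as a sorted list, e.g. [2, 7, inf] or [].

[2, 3, 5, 7, 11, 19, 23, inf]

Mod squares: a ≡ -570570, b ≡ -32890. Check v ∈ {∞, 2, 3, 5, 7, 11, 13, 19, 23}.
v=23: a=23^2·(≡21), b=23^1·(≡21) mod 23; (21|23)=-1, (21|23)=-1; (−1)^{2·1·11}·(-1)^1·(-1)^2 = -1.
v=19: a=19^1·(≡17), b=19^0·(≡3) mod 19; (17|19)=+1, (3|19)=-1; (−1)^{1·0·9}·(+1)^0·(-1)^1 = -1.
v=5: a=5^-1·(≡1), b=5^-1·(≡3) mod 5; (1|5)=+1, (3|5)=-1; (−1)^{-1·-1·2}·(+1)^-1·(-1)^-1 = -1.
v=7: a=7^3·(≡5), b=7^2·(≡3) mod 7; (5|7)=-1, (3|7)=-1; (−1)^{3·2·3}·(-1)^2·(-1)^3 = -1.
v=11: a=11^1·(≡10), b=11^1·(≡2) mod 11; (10|11)=-1, (2|11)=-1; (−1)^{1·1·5}·(-1)^1·(-1)^1 = -1.
v=∞: -570570 < 0 and -32890 < 0  ⇒  (a,b)_∞ = -1.
v=3: a=3^1·(≡1), b=3^2·(≡2) mod 3; (1|3)=+1, (2|3)=-1; (−1)^{1·2·1}·(+1)^2·(-1)^1 = -1.
v=13: a=13^1·(≡11), b=13^1·(≡11) mod 13; (11|13)=-1, (11|13)=-1; (−1)^{1·1·6}·(-1)^1·(-1)^1 = +1.
v=2: v_2(a)=1, v_2(b)=-1; units ≡ 3, 3 (mod 8); ε·ε+αω+βω = 1·1+1·1+-1·1 ≡ 1  ⇒  (a,b)_2 = -1.
Ram(-570570, -32890) = {2, 3, 5, 7, 11, 19, 23, ∞}; no ℚ_2-point on the conic.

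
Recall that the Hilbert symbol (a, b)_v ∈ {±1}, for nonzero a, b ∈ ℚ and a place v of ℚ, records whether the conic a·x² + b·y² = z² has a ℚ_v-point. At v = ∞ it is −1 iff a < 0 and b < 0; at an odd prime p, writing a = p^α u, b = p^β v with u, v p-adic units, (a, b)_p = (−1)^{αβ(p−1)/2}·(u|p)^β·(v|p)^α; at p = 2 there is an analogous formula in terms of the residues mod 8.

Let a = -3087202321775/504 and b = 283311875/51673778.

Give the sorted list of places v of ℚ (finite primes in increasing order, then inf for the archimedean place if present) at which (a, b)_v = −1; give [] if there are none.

[17, 19]

Mod squares: a ≡ -58786, b ≡ 22. Check v ∈ {∞, 2, 3, 5, 7, 11, 13, 17, 19, 23, 29}.
v=13: a=13^1·(≡7), b=13^-2·(≡1) mod 13; (7|13)=-1, (1|13)=+1; (−1)^{1·-2·6}·(-1)^-2·(+1)^1 = +1.
v=17: a=17^3·(≡5), b=17^-2·(≡11) mod 17; (5|17)=-1, (11|17)=-1; (−1)^{3·-2·8}·(-1)^-2·(-1)^3 = -1.
v=23: a=23^0·(≡3), b=23^-2·(≡14) mod 23; (3|23)=+1, (14|23)=-1; (−1)^{0·-2·11}·(+1)^-2·(-1)^0 = +1.
v=19: a=19^1·(≡18), b=19^0·(≡12) mod 19; (18|19)=-1, (12|19)=-1; (−1)^{1·0·9}·(-1)^0·(-1)^1 = -1.
v=7: a=7^-1·(≡1), b=7^2·(≡4) mod 7; (1|7)=+1, (4|7)=+1; (−1)^{-1·2·3}·(+1)^2·(+1)^-1 = +1.
v=3: a=3^-2·(≡2), b=3^0·(≡1) mod 3; (2|3)=-1, (1|3)=+1; (−1)^{-2·0·1}·(-1)^0·(+1)^-2 = +1.
v=∞: -58786 < 0 and 22 > 0  ⇒  (a,b)_∞ = +1.
v=2: v_2(a)=-3, v_2(b)=-1; units ≡ 7, 3 (mod 8); ε·ε+αω+βω = 1·1+-3·1+-1·0 ≡ 0  ⇒  (a,b)_2 = +1.
v=11: a=11^2·(≡4), b=11^1·(≡8) mod 11; (4|11)=+1, (8|11)=-1; (−1)^{2·1·5}·(+1)^1·(-1)^2 = +1.
v=5: a=5^2·(≡1), b=5^4·(≡3) mod 5; (1|5)=+1, (3|5)=-1; (−1)^{2·4·2}·(+1)^4·(-1)^2 = +1.
v=29: a=29^2·(≡3), b=29^2·(≡13) mod 29; (3|29)=-1, (13|29)=+1; (−1)^{2·2·14}·(-1)^2·(+1)^2 = +1.
|Ram(-58786, 22)| = 2, even; anisotropic at {17, 19}.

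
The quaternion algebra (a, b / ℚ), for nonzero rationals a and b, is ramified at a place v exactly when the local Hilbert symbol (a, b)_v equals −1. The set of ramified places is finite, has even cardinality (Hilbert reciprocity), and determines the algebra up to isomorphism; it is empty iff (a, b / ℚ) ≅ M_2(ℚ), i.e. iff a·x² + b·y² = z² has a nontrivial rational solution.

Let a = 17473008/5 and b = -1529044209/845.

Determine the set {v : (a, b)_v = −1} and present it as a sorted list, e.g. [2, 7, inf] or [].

[2, 5, 17, 23]

(a, b) ≡ (111435, -780045) mod (ℚ^×)²; places V = {2, 3, 5, 7, 11, 13, 17, 19, 23, ∞}.
(a,b)_5: α=-1, u≡3; β=-1, v≡4 (mod 5); (3|5)=-1, (4|5)=+1; sign (−1)^0·-1^-1·+1^-1 = -1.
(a,b)_2: α=4, β=0; u≡3, v≡3 (mod 8); ε(u)ε(v)=1·1, αω(v)=4·1, βω(u)=0·1; sum ≡ 1  ⇒  -1.
(a,b)_17: α=1, u≡11; β=1, v≡15 (mod 17); (11|17)=-1, (15|17)=+1; sign (−1)^0·-1^1·+1^1 = -1.
(a,b)_∞: sgn(111435)=+, sgn(-780045)=−, so +1.
(a,b)_19: α=1, u≡14; β=1, v≡1 (mod 19); (14|19)=-1, (1|19)=+1; sign (−1)^1·-1^1·+1^1 = +1.
(a,b)_3: α=1, u≡2; β=5, v≡1 (mod 3); (2|3)=-1, (1|3)=+1; sign (−1)^1·-1^5·+1^1 = +1.
(a,b)_11: α=0, u≡5; β=2, v≡3 (mod 11); (5|11)=+1, (3|11)=+1; sign (−1)^0·+1^2·+1^0 = +1.
(a,b)_13: α=0, u≡4; β=-2, v≡7 (mod 13); (4|13)=+1, (7|13)=-1; sign (−1)^0·+1^-2·-1^0 = +1.
(a,b)_7: α=2, u≡1; β=1, v≡3 (mod 7); (1|7)=+1, (3|7)=-1; sign (−1)^0·+1^1·-1^2 = +1.
(a,b)_23: α=1, u≡15; β=1, v≡22 (mod 23); (15|23)=-1, (22|23)=-1; sign (−1)^1·-1^1·-1^1 = -1.
Ram(111435, -780045) = {2, 5, 17, 23}; no ℚ_2-point on the conic.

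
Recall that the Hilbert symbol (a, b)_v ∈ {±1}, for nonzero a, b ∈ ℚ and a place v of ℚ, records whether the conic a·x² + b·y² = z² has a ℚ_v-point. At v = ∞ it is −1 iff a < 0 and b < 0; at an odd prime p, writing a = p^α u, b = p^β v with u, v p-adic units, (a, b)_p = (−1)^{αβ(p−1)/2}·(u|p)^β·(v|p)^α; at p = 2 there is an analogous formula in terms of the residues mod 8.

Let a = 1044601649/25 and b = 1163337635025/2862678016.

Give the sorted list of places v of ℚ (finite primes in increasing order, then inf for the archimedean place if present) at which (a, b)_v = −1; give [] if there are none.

[13, 37, 41, 47]

Mod squares: a ≡ 21318401, b ≡ 1081. Check v ∈ {∞, 2, 3, 5, 7, 11, 13, 19, 23, 37, 41, 47}.
v=23: a=23^1·(≡15), b=23^1·(≡2) mod 23; (15|23)=-1, (2|23)=+1; (−1)^{1·1·11}·(-1)^1·(+1)^1 = +1.
v=41: a=41^1·(≡21), b=41^0·(≡6) mod 41; (21|41)=+1, (6|41)=-1; (−1)^{1·0·20}·(+1)^0·(-1)^1 = -1.
v=11: a=11^0·(≡1), b=11^-2·(≡4) mod 11; (1|11)=+1, (4|11)=+1; (−1)^{0·-2·5}·(+1)^-2·(+1)^0 = +1.
v=5: a=5^-2·(≡4), b=5^2·(≡1) mod 5; (4|5)=+1, (1|5)=+1; (−1)^{-2·2·2}·(+1)^2·(+1)^-2 = +1.
v=2: v_2(a)=0, v_2(b)=-16; units ≡ 1, 1 (mod 8); ε·ε+αω+βω = 0·0+0·0+-16·0 ≡ 0  ⇒  (a,b)_2 = +1.
v=37: a=37^1·(≡28), b=37^0·(≡22) mod 37; (28|37)=+1, (22|37)=-1; (−1)^{1·0·18}·(+1)^0·(-1)^1 = -1.
v=19: a=19^0·(≡10), b=19^-2·(≡11) mod 19; (10|19)=-1, (11|19)=+1; (−1)^{0·-2·9}·(-1)^-2·(+1)^0 = +1.
v=3: a=3^0·(≡2), b=3^16·(≡1) mod 3; (2|3)=-1, (1|3)=+1; (−1)^{0·16·1}·(-1)^16·(+1)^0 = +1.
v=13: a=13^1·(≡2), b=13^0·(≡11) mod 13; (2|13)=-1, (11|13)=-1; (−1)^{1·0·6}·(-1)^0·(-1)^1 = -1.
v=∞: 21318401 > 0 and 1081 > 0  ⇒  (a,b)_∞ = +1.
v=7: a=7^2·(≡5), b=7^0·(≡3) mod 7; (5|7)=-1, (3|7)=-1; (−1)^{2·0·3}·(-1)^0·(-1)^2 = +1.
v=47: a=47^1·(≡44), b=47^1·(≡33) mod 47; (44|47)=-1, (33|47)=-1; (−1)^{1·1·23}·(-1)^1·(-1)^1 = -1.
Ram(21318401, 1081) = {13, 37, 41, 47}; no ℚ_13-point on the conic.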